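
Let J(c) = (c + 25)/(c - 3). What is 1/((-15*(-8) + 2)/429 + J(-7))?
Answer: -2145/3251 ≈ -0.65980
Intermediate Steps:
J(c) = (25 + c)/(-3 + c)
1/((-15*(-8) + 2)/429 + J(-7)) = 1/((-15*(-8) + 2)/429 + (25 - 7)/(-3 - 7)) = 1/((120 + 2)*(1/429) + 18/(-10)) = 1/(122*(1/429) - ⅒*18) = 1/(122/429 - 9/5) = 1/(-3251/2145) = -2145/3251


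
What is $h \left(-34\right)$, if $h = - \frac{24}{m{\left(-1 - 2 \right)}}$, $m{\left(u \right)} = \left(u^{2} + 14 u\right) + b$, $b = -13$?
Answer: $- \frac{408}{23} \approx -17.739$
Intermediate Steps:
$m{\left(u \right)} = -13 + u^{2} + 14 u$ ($m{\left(u \right)} = \left(u^{2} + 14 u\right) - 13 = -13 + u^{2} + 14 u$)
$h = \frac{12}{23}$ ($h = - \frac{24}{-13 + \left(-1 - 2\right)^{2} + 14 \left(-1 - 2\right)} = - \frac{24}{-13 + \left(-3\right)^{2} + 14 \left(-3\right)} = - \frac{24}{-13 + 9 - 42} = - \frac{24}{-46} = \left(-24\right) \left(- \frac{1}{46}\right) = \frac{12}{23} \approx 0.52174$)
$h \left(-34\right) = \frac{12}{23} \left(-34\right) = - \frac{408}{23}$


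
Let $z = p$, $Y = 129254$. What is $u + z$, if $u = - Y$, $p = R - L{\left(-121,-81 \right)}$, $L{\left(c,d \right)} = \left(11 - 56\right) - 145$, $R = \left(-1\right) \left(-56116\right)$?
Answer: $-72948$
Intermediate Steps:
$R = 56116$
$L{\left(c,d \right)} = -190$ ($L{\left(c,d \right)} = -45 - 145 = -190$)
$p = 56306$ ($p = 56116 - -190 = 56116 + 190 = 56306$)
$u = -129254$ ($u = \left(-1\right) 129254 = -129254$)
$z = 56306$
$u + z = -129254 + 56306 = -72948$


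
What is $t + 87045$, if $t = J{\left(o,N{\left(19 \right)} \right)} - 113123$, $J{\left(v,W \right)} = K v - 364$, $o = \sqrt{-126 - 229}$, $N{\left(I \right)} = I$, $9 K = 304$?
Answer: $-26442 + \frac{304 i \sqrt{355}}{9} \approx -26442.0 + 636.42 i$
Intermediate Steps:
$K = \frac{304}{9}$ ($K = \frac{1}{9} \cdot 304 = \frac{304}{9} \approx 33.778$)
$o = i \sqrt{355}$ ($o = \sqrt{-355} = i \sqrt{355} \approx 18.841 i$)
$J{\left(v,W \right)} = -364 + \frac{304 v}{9}$ ($J{\left(v,W \right)} = \frac{304 v}{9} - 364 = -364 + \frac{304 v}{9}$)
$t = -113487 + \frac{304 i \sqrt{355}}{9}$ ($t = \left(-364 + \frac{304 i \sqrt{355}}{9}\right) - 113123 = -113487 + \frac{304 i \sqrt{355}}{9} \approx -1.1349 \cdot 10^{5} + 636.42 i$)
$t + 87045 = \left(-113487 + \frac{304 i \sqrt{355}}{9}\right) + 87045 = -26442 + \frac{304 i \sqrt{355}}{9}$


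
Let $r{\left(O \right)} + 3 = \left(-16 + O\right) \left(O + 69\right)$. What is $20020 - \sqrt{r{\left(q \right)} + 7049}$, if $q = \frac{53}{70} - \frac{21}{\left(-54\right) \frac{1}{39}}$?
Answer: $20020 - \frac{\sqrt{77610814}}{105} \approx 19936.0$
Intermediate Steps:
$q = \frac{1672}{105}$ ($q = 53 \cdot \frac{1}{70} - \frac{21}{\left(-54\right) \frac{1}{39}} = \frac{53}{70} - \frac{21}{- \frac{18}{13}} = \frac{53}{70} - - \frac{91}{6} = \frac{53}{70} + \frac{91}{6} = \frac{1672}{105} \approx 15.924$)
$r{\left(O \right)} = -3 + \left(-16 + O\right) \left(69 + O\right)$ ($r{\left(O \right)} = -3 + \left(-16 + O\right) \left(O + 69\right) = -3 + \left(-16 + O\right) \left(69 + O\right)$)
$20020 - \sqrt{r{\left(q \right)} + 7049} = 20020 - \sqrt{\left(-1107 + \left(\frac{1672}{105}\right)^{2} + 53 \cdot \frac{1672}{105}\right) + 7049} = 20020 - \sqrt{\left(-1107 + \frac{2795584}{11025} + \frac{88616}{105}\right) + 7049} = 20020 - \sqrt{- \frac{104411}{11025} + 7049} = 20020 - \sqrt{\frac{77610814}{11025}} = 20020 - \frac{\sqrt{77610814}}{105}$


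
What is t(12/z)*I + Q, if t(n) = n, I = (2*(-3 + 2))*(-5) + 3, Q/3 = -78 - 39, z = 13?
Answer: -339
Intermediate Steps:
Q = -351 (Q = 3*(-78 - 39) = 3*(-117) = -351)
I = 13 (I = (2*(-1))*(-5) + 3 = -2*(-5) + 3 = 10 + 3 = 13)
t(12/z)*I + Q = (12/13)*13 - 351 = 12 - 351 = -339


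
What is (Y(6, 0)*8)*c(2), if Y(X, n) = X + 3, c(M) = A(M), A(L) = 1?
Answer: 72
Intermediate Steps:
c(M) = 1
Y(X, n) = 3 + X
(Y(6, 0)*8)*c(2) = ((3 + 6)*8)*1 = (9*8)*1 = 72*1 = 72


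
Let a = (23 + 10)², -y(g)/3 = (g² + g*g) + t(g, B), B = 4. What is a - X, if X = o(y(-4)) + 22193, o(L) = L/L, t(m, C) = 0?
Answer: -21105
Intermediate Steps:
y(g) = -6*g² (y(g) = -3*((g² + g*g) + 0) = -3*((g² + g²) + 0) = -3*(2*g² + 0) = -6*g²)
a = 1089 (a = 33² = 1089)
o(L) = 1
X = 22194 (X = 1 + 22193 = 22194)
a - X = 1089 - 1*22194 = 1089 - 22194 = -21105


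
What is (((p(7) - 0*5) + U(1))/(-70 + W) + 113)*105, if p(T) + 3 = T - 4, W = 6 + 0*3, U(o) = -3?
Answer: 759675/64 ≈ 11870.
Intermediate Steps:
W = 6 (W = 6 + 0 = 6)
p(T) = -7 + T (p(T) = -3 + (T - 4) = -3 + (-4 + T) = -7 + T)
(((p(7) - 0*5) + U(1))/(-70 + W) + 113)*105 = ((((-7 + 7) - 0*5) - 3)/(-70 + 6) + 113)*105 = (((0 - 1*0) - 3)/(-64) + 113)*105 = (((0 + 0) - 3)*(-1/64) + 113)*105 = ((0 - 3)*(-1/64) + 113)*105 = (-3*(-1/64) + 113)*105 = (3/64 + 113)*105 = (7235/64)*105 = 759675/64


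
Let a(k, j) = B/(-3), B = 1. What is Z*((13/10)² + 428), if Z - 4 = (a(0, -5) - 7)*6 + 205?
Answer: 1417977/20 ≈ 70899.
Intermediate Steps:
a(k, j) = -⅓ (a(k, j) = 1/(-3) = 1*(-⅓) = -⅓)
Z = 165 (Z = 4 + ((-⅓ - 7)*6 + 205) = 4 + (-22/3*6 + 205) = 4 + (-44 + 205) = 4 + 161 = 165)
Z*((13/10)² + 428) = 165*((13/10)² + 428) = 165*(169/100 + 428) = 165*(42969/100) = 1417977/20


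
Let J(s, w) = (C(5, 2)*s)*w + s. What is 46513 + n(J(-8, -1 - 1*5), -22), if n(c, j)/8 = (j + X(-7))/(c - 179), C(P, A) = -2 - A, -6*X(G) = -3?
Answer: 17628599/379 ≈ 46513.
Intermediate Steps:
X(G) = 1/2 (X(G) = -1/6*(-3) = 1/2)
J(s, w) = s - 4*s*w (J(s, w) = ((-2 - 1*2)*s)*w + s = ((-2 - 2)*s)*w + s = (-4*s)*w + s = -4*s*w + s = s - 4*s*w)
n(c, j) = 8*(1/2 + j)/(-179 + c) (n(c, j) = 8*((j + 1/2)/(c - 179)) = 8*((1/2 + j)/(-179 + c)) = 8*(1/2 + j)/(-179 + c))
46513 + n(J(-8, -1 - 1*5), -22) = 46513 + 4*(1 + 2*(-22))/(-179 - 8*(1 - 4*(-1 - 1*5))) = 46513 + 4*(1 - 44)/(-179 - 8*(1 - 4*(-1 - 5))) = 46513 + 4*(-43)/(-179 - 8*(1 - 4*(-6))) = 46513 + 4*(-43)/(-179 - 8*(1 + 24)) = 46513 + 4*(-43)/(-179 - 8*25) = 46513 + 4*(-43)/(-179 - 200) = 46513 + 4*(-43)/(-379) = 46513 + 4*(-1/379)*(-43) = 46513 + 172/379 = 17628599/379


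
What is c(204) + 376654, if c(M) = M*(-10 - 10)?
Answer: 372574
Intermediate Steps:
c(M) = -20*M (c(M) = M*(-20) = -20*M)
c(204) + 376654 = -20*204 + 376654 = -4080 + 376654 = 372574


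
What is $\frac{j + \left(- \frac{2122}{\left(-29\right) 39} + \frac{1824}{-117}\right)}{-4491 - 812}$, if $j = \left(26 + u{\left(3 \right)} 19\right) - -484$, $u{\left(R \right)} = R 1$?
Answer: $- \frac{208589}{1999231} \approx -0.10433$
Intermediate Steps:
$u{\left(R \right)} = R$
$j = 567$ ($j = \left(26 + 3 \cdot 19\right) - -484 = \left(26 + 57\right) + 484 = 83 + 484 = 567$)
$\frac{j + \left(- \frac{2122}{\left(-29\right) 39} + \frac{1824}{-117}\right)}{-4491 - 812} = \frac{567 + \left(- \frac{2122}{\left(-29\right) 39} + \frac{1824}{-117}\right)}{-4491 - 812} = \frac{567 - \left(\frac{608}{39} + \frac{2122}{-1131}\right)}{-5303} = \left(567 - \frac{5170}{377}\right) \left(- \frac{1}{5303}\right) = \frac{208589}{377} \left(- \frac{1}{5303}\right) = - \frac{208589}{1999231}$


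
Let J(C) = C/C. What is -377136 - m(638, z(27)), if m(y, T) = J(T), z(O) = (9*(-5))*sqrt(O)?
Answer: -377137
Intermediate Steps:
z(O) = -45*sqrt(O)
J(C) = 1
m(y, T) = 1
-377136 - m(638, z(27)) = -377136 - 1*1 = -377136 - 1 = -377137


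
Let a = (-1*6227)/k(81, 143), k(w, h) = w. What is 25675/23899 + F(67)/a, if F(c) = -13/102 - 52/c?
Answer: 28322089025/26077680638 ≈ 1.0861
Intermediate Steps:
F(c) = -13/102 - 52/c (F(c) = -13*1/102 - 52/c = -13/102 - 52/c)
a = -6227/81 (a = -1*6227/81 = -6227*1/81 = -6227/81 ≈ -76.877)
25675/23899 + F(67)/a = 25675/23899 + (-13/102 - 52/67)/(-6227/81) = 25675*(1/23899) + (-13/102 - 52*1/67)*(-81/6227) = 25675/23899 + (-13/102 - 52/67)*(-81/6227) = 25675/23899 - 6175/6834*(-81/6227) = 25675/23899 + 12825/1091162 = 28322089025/26077680638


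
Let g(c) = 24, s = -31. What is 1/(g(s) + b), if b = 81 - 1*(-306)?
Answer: 1/411 ≈ 0.0024331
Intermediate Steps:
b = 387 (b = 81 + 306 = 387)
1/(g(s) + b) = 1/(24 + 387) = 1/411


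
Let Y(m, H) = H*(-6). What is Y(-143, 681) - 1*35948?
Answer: -40034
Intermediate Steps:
Y(m, H) = -6*H
Y(-143, 681) - 1*35948 = -6*681 - 1*35948 = -4086 - 35948 = -40034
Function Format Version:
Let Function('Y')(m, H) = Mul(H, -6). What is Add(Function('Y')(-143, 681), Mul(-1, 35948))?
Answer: -40034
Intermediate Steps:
Function('Y')(m, H) = Mul(-6, H)
Add(Function('Y')(-143, 681), Mul(-1, 35948)) = Add(Mul(-6, 681), Mul(-1, 35948)) = Add(-4086, -35948) = -40034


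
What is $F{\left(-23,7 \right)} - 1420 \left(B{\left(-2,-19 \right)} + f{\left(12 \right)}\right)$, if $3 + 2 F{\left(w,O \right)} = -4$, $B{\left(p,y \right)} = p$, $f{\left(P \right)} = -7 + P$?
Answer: $- \frac{8527}{2} \approx -4263.5$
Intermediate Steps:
$F{\left(w,O \right)} = - \frac{7}{2}$ ($F{\left(w,O \right)} = - \frac{3}{2} + \frac{1}{2} \left(-4\right) = - \frac{3}{2} - 2 = - \frac{7}{2}$)
$F{\left(-23,7 \right)} - 1420 \left(B{\left(-2,-19 \right)} + f{\left(12 \right)}\right) = - \frac{7}{2} - 1420 \left(-2 + \left(-7 + 12\right)\right) = - \frac{7}{2} - 1420 \left(-2 + 5\right) = - \frac{7}{2} - 4260 = - \frac{8527}{2}$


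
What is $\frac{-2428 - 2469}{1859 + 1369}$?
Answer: $- \frac{4897}{3228} \approx -1.517$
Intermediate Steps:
$\frac{-2428 - 2469}{1859 + 1369} = - \frac{4897}{3228}$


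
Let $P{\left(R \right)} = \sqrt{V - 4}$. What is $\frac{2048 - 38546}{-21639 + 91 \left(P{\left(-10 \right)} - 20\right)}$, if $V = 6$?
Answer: $\frac{856206582}{550308119} + \frac{3321318 \sqrt{2}}{550308119} \approx 1.5644$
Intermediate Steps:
$P{\left(R \right)} = \sqrt{2}$ ($P{\left(R \right)} = \sqrt{6 - 4} = \sqrt{2}$)
$\frac{2048 - 38546}{-21639 + 91 \left(P{\left(-10 \right)} - 20\right)} = \frac{2048 - 38546}{-21639 + 91 \left(\sqrt{2} - 20\right)} = - \frac{36498}{-21639 + 91 \left(-20 + \sqrt{2}\right)} = - \frac{36498}{-21639 - \left(1820 - 91 \sqrt{2}\right)} = - \frac{36498}{-23459 + 91 \sqrt{2}}$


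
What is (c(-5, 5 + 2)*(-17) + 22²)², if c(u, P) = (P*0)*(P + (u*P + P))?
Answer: 234256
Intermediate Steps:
c(u, P) = 0 (c(u, P) = 0*(P + (P*u + P)) = 0*(P + (P + P*u)) = 0*(2*P + P*u) = 0)
(c(-5, 5 + 2)*(-17) + 22²)² = (0*(-17) + 22²)² = (0 + 484)² = 484² = 234256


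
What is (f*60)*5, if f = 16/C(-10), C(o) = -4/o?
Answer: 12000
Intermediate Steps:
f = 40 (f = 16/((-4/(-10))) = 16/((-4*(-⅒))) = 16/(⅖) = 16*(5/2) = 40)
(f*60)*5 = (40*60)*5 = 2400*5 = 12000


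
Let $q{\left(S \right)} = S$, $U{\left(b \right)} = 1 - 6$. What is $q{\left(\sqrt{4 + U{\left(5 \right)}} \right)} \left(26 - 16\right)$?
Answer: $10 i \approx 10.0 i$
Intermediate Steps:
$U{\left(b \right)} = -5$ ($U{\left(b \right)} = 1 - 6 = -5$)
$q{\left(\sqrt{4 + U{\left(5 \right)}} \right)} \left(26 - 16\right) = \sqrt{4 - 5} \left(26 - 16\right) = \sqrt{-1} \cdot 10 = i 10 = 10 i$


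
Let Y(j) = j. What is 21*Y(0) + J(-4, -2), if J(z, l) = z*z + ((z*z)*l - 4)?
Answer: -20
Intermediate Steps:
J(z, l) = -4 + z² + l*z² (J(z, l) = z² + (z²*l - 4) = z² + (l*z² - 4) = z² + (-4 + l*z²) = -4 + z² + l*z²)
21*Y(0) + J(-4, -2) = 21*0 + (-4 + (-4)² - 2*(-4)²) = 0 + (-4 + 16 - 2*16) = 0 + (-4 + 16 - 32) = 0 - 20 = -20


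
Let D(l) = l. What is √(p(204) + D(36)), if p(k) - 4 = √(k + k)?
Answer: √(40 + 2*√102) ≈ 7.7588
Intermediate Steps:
p(k) = 4 + √2*√k (p(k) = 4 + √(k + k) = 4 + √(2*k) = 4 + √2*√k)
√(p(204) + D(36)) = √((4 + √2*√204) + 36) = √((4 + √2*(2*√51)) + 36) = √((4 + 2*√102) + 36) = √(40 + 2*√102)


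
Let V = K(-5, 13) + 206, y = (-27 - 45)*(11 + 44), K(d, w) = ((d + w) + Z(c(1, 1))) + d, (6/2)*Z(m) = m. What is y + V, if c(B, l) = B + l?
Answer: -11251/3 ≈ -3750.3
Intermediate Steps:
Z(m) = m/3
K(d, w) = 2/3 + w + 2*d (K(d, w) = ((d + w) + (1 + 1)/3) + d = ((d + w) + (1/3)*2) + d = ((d + w) + 2/3) + d = (2/3 + d + w) + d = 2/3 + w + 2*d)
y = -3960 (y = -72*55 = -3960)
V = 629/3 (V = (2/3 + 13 + 2*(-5)) + 206 = (2/3 + 13 - 10) + 206 = 11/3 + 206 = 629/3 ≈ 209.67)
y + V = -3960 + 629/3 = -11251/3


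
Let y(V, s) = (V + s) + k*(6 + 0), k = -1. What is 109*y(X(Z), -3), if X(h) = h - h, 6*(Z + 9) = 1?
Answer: -981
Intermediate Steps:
Z = -53/6 (Z = -9 + (⅙)*1 = -9 + ⅙ = -53/6 ≈ -8.8333)
X(h) = 0
y(V, s) = -6 + V + s (y(V, s) = (V + s) - (6 + 0) = (V + s) - 1*6 = (V + s) - 6 = -6 + V + s)
109*y(X(Z), -3) = 109*(-6 + 0 - 3) = 109*(-9) = -981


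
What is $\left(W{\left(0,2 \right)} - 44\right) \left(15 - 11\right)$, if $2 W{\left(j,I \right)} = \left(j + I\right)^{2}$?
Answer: $-168$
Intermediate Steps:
$W{\left(j,I \right)} = \frac{\left(I + j\right)^{2}}{2}$ ($W{\left(j,I \right)} = \frac{\left(j + I\right)^{2}}{2} = \frac{\left(I + j\right)^{2}}{2}$)
$\left(W{\left(0,2 \right)} - 44\right) \left(15 - 11\right) = \left(\frac{\left(2 + 0\right)^{2}}{2} - 44\right) \left(15 - 11\right) = \left(\frac{2^{2}}{2} - 44\right) 4 = \left(\frac{1}{2} \cdot 4 - 44\right) 4 = \left(2 - 44\right) 4 = \left(-42\right) 4 = -168$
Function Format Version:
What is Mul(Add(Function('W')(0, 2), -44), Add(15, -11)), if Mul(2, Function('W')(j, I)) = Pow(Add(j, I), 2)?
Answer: -168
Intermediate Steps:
Function('W')(j, I) = Mul(Rational(1, 2), Pow(Add(I, j), 2)) (Function('W')(j, I) = Mul(Rational(1, 2), Pow(Add(j, I), 2)) = Mul(Rational(1, 2), Pow(Add(I, j), 2)))
Mul(Add(Function('W')(0, 2), -44), Add(15, -11)) = Mul(Add(Mul(Rational(1, 2), Pow(Add(2, 0), 2)), -44), Add(15, -11)) = Mul(Add(Mul(Rational(1, 2), Pow(2, 2)), -44), 4) = Mul(Add(Mul(Rational(1, 2), 4), -44), 4) = Mul(Add(2, -44), 4) = Mul(-42, 4) = -168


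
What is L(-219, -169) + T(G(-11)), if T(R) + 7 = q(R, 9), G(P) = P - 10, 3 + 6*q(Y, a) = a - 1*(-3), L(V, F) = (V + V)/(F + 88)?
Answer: -5/54 ≈ -0.092593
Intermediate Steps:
L(V, F) = 2*V/(88 + F) (L(V, F) = (2*V)/(88 + F) = 2*V/(88 + F))
q(Y, a) = a/6 (q(Y, a) = -1/2 + (a - 1*(-3))/6 = -1/2 + (a + 3)/6 = -1/2 + (3 + a)/6 = -1/2 + (1/2 + a/6) = a/6)
G(P) = -10 + P
T(R) = -11/2 (T(R) = -7 + (1/6)*9 = -7 + 3/2 = -11/2)
L(-219, -169) + T(G(-11)) = 2*(-219)/(88 - 169) - 11/2 = 2*(-219)/(-81) - 11/2 = 2*(-219)*(-1/81) - 11/2 = 146/27 - 11/2 = -5/54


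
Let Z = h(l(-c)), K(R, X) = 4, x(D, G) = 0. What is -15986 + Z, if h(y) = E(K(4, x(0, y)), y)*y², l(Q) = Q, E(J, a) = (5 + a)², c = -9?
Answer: -110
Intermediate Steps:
h(y) = y²*(5 + y)² (h(y) = (5 + y)²*y² = y²*(5 + y)²)
Z = 15876 (Z = (-1*(-9))²*(5 - 1*(-9))² = 9²*(5 + 9)² = 81*14² = 81*196 = 15876)
-15986 + Z = -15986 + 15876 = -110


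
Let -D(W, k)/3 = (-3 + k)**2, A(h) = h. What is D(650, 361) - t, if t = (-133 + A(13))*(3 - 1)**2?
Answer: -384012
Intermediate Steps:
D(W, k) = -3*(-3 + k)**2
t = -480 (t = (-133 + 13)*(3 - 1)**2 = -120*2**2 = -120*4 = -480)
D(650, 361) - t = -3*(-3 + 361)**2 - 1*(-480) = -3*358**2 + 480 = -3*128164 + 480 = -384492 + 480 = -384012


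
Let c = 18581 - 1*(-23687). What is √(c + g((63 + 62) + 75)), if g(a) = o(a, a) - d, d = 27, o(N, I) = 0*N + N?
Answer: √42441 ≈ 206.01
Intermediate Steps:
o(N, I) = N (o(N, I) = 0 + N = N)
g(a) = -27 + a (g(a) = a - 1*27 = a - 27 = -27 + a)
c = 42268 (c = 18581 + 23687 = 42268)
√(c + g((63 + 62) + 75)) = √(42268 + (-27 + ((63 + 62) + 75))) = √(42268 + (-27 + (125 + 75))) = √(42268 + (-27 + 200)) = √(42268 + 173) = √42441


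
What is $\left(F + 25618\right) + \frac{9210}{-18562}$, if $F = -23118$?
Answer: $\frac{23197895}{9281} \approx 2499.5$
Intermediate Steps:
$\left(F + 25618\right) + \frac{9210}{-18562} = \left(-23118 + 25618\right) + \frac{9210}{-18562} = 2500 + 9210 \left(- \frac{1}{18562}\right) = 2500 - \frac{4605}{9281} = \frac{23197895}{9281}$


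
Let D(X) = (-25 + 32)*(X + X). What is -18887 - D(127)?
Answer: -20665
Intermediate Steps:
D(X) = 14*X (D(X) = 7*(2*X) = 14*X)
-18887 - D(127) = -18887 - 14*127 = -18887 - 1*1778 = -18887 - 1778 = -20665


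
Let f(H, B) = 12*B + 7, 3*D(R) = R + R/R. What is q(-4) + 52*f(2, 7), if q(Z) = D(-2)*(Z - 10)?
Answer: 14210/3 ≈ 4736.7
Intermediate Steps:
D(R) = ⅓ + R/3 (D(R) = (R + R/R)/3 = (R + 1)/3 = (1 + R)/3 = ⅓ + R/3)
f(H, B) = 7 + 12*B
q(Z) = 10/3 - Z/3 (q(Z) = (⅓ + (⅓)*(-2))*(Z - 10) = (⅓ - ⅔)*(-10 + Z) = -(-10 + Z)/3 = 10/3 - Z/3)
q(-4) + 52*f(2, 7) = (10/3 - ⅓*(-4)) + 52*(7 + 12*7) = (10/3 + 4/3) + 52*(7 + 84) = 14/3 + 52*91 = 14/3 + 4732 = 14210/3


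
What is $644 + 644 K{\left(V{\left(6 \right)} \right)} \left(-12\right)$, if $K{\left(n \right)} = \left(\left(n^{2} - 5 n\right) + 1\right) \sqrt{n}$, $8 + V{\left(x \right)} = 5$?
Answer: $644 - 193200 i \sqrt{3} \approx 644.0 - 3.3463 \cdot 10^{5} i$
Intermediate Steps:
$V{\left(x \right)} = -3$ ($V{\left(x \right)} = -8 + 5 = -3$)
$K{\left(n \right)} = \sqrt{n} \left(1 + n^{2} - 5 n\right)$ ($K{\left(n \right)} = \left(1 + n^{2} - 5 n\right) \sqrt{n} = \sqrt{n} \left(1 + n^{2} - 5 n\right)$)
$644 + 644 K{\left(V{\left(6 \right)} \right)} \left(-12\right) = 644 + 644 \sqrt{-3} \left(1 + \left(-3\right)^{2} - -15\right) \left(-12\right) = 644 + 644 i \sqrt{3} \left(1 + 9 + 15\right) \left(-12\right) = 644 + 644 i \sqrt{3} \cdot 25 \left(-12\right) = 644 + 644 \cdot 25 i \sqrt{3} \left(-12\right) = 644 + 644 \left(- 300 i \sqrt{3}\right) = 644 - 193200 i \sqrt{3}$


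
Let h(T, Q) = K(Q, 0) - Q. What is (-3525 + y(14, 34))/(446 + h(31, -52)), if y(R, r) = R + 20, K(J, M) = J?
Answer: -3491/446 ≈ -7.8274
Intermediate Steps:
h(T, Q) = 0 (h(T, Q) = Q - Q = 0)
y(R, r) = 20 + R
(-3525 + y(14, 34))/(446 + h(31, -52)) = (-3525 + (20 + 14))/(446 + 0) = (-3525 + 34)/446 = -3491*1/446 = -3491/446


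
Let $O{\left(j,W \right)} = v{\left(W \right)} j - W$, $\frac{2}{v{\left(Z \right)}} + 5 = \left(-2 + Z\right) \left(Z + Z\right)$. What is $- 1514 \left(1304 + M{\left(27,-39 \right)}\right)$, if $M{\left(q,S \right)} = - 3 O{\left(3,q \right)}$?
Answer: $- \frac{2820289798}{1345} \approx -2.0969 \cdot 10^{6}$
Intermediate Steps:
$v{\left(Z \right)} = \frac{2}{-5 + 2 Z \left(-2 + Z\right)}$ ($v{\left(Z \right)} = \frac{2}{-5 + \left(-2 + Z\right) \left(Z + Z\right)} = \frac{2}{-5 + \left(-2 + Z\right) 2 Z} = \frac{2}{-5 + 2 Z \left(-2 + Z\right)}$)
$O{\left(j,W \right)} = - W + \frac{2 j}{-5 - 4 W + 2 W^{2}}$ ($O{\left(j,W \right)} = \frac{2}{-5 - 4 W + 2 W^{2}} j - W = \frac{2 j}{-5 - 4 W + 2 W^{2}} - W = - W + \frac{2 j}{-5 - 4 W + 2 W^{2}}$)
$M{\left(q,S \right)} = - \frac{3 \left(-6 - q \left(5 - 2 q^{2} + 4 q\right)\right)}{5 - 2 q^{2} + 4 q}$ ($M{\left(q,S \right)} = - 3 \frac{\left(-2\right) 3 - q \left(5 - 2 q^{2} + 4 q\right)}{5 - 2 q^{2} + 4 q} = - 3 \frac{-6 - q \left(5 - 2 q^{2} + 4 q\right)}{5 - 2 q^{2} + 4 q} = - \frac{3 \left(-6 - q \left(5 - 2 q^{2} + 4 q\right)\right)}{5 - 2 q^{2} + 4 q}$)
$- 1514 \left(1304 + M{\left(27,-39 \right)}\right) = - 1514 \left(1304 + \left(3 \cdot 27 + \frac{18}{5 - 2 \cdot 27^{2} + 4 \cdot 27}\right)\right) = - 1514 \left(1304 + \left(81 + \frac{18}{5 - 1458 + 108}\right)\right) = - 1514 \left(1304 + \left(81 + \frac{18}{-1345}\right)\right) = - 1514 \left(1304 + \left(81 + 18 \left(- \frac{1}{1345}\right)\right)\right) = - 1514 \left(1304 + \left(81 - \frac{18}{1345}\right)\right) = - 1514 \left(1304 + \frac{108927}{1345}\right) = \left(-1514\right) \frac{1862807}{1345} = - \frac{2820289798}{1345}$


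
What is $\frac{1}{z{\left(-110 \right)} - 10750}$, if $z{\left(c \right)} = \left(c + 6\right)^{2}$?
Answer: $\frac{1}{66} \approx 0.015152$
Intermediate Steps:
$z{\left(c \right)} = \left(6 + c\right)^{2}$
$\frac{1}{z{\left(-110 \right)} - 10750} = \frac{1}{\left(6 - 110\right)^{2} - 10750} = \frac{1}{\left(-104\right)^{2} - 10750} = \frac{1}{10816 - 10750} = \frac{1}{66}$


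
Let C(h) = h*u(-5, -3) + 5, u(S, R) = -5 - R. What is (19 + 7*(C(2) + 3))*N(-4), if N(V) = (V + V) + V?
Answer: -564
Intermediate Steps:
N(V) = 3*V (N(V) = 2*V + V = 3*V)
C(h) = 5 - 2*h (C(h) = h*(-5 - 1*(-3)) + 5 = h*(-5 + 3) + 5 = h*(-2) + 5 = -2*h + 5 = 5 - 2*h)
(19 + 7*(C(2) + 3))*N(-4) = (19 + 7*((5 - 2*2) + 3))*(3*(-4)) = (19 + 7*((5 - 4) + 3))*(-12) = (19 + 7*(1 + 3))*(-12) = (19 + 7*4)*(-12) = (19 + 28)*(-12) = 47*(-12) = -564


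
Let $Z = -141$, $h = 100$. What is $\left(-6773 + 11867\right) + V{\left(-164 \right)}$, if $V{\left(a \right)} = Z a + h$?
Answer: $28318$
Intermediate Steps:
$V{\left(a \right)} = 100 - 141 a$ ($V{\left(a \right)} = - 141 a + 100 = 100 - 141 a$)
$\left(-6773 + 11867\right) + V{\left(-164 \right)} = \left(-6773 + 11867\right) + \left(100 - -23124\right) = 5094 + \left(100 + 23124\right) = 5094 + 23224 = 28318$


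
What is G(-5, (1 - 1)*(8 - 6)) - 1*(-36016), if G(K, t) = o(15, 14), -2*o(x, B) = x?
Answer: 72017/2 ≈ 36009.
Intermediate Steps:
o(x, B) = -x/2
G(K, t) = -15/2 (G(K, t) = -½*15 = -15/2)
G(-5, (1 - 1)*(8 - 6)) - 1*(-36016) = -15/2 - 1*(-36016) = -15/2 + 36016 = 72017/2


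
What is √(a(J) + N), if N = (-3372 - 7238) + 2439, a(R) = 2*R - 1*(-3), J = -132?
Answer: 4*I*√527 ≈ 91.826*I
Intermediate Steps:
a(R) = 3 + 2*R (a(R) = 2*R + 3 = 3 + 2*R)
N = -8171 (N = -10610 + 2439 = -8171)
√(a(J) + N) = √((3 + 2*(-132)) - 8171) = √((3 - 264) - 8171) = √(-261 - 8171) = √(-8432) = 4*I*√527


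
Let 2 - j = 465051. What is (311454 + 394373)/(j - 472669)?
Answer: -705827/937718 ≈ -0.75271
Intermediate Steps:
j = -465049 (j = 2 - 1*465051 = 2 - 465051 = -465049)
(311454 + 394373)/(j - 472669) = (311454 + 394373)/(-465049 - 472669) = 705827/(-937718) = 705827*(-1/937718) = -705827/937718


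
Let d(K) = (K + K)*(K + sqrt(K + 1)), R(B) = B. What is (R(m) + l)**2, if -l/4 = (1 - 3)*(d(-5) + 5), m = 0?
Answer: 168000 - 140800*I ≈ 1.68e+5 - 1.408e+5*I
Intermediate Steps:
d(K) = 2*K*(K + sqrt(1 + K)) (d(K) = (2*K)*(K + sqrt(1 + K)) = 2*K*(K + sqrt(1 + K)))
l = 440 - 160*I (l = -4*(1 - 3)*(2*(-5)*(-5 + sqrt(1 - 5)) + 5) = -(-8)*(2*(-5)*(-5 + sqrt(-4)) + 5) = -(-8)*(2*(-5)*(-5 + 2*I) + 5) = -(-8)*((50 - 20*I) + 5) = -(-8)*(55 - 20*I) = -4*(-110 + 40*I) = 440 - 160*I ≈ 440.0 - 160.0*I)
(R(m) + l)**2 = (0 + (440 - 160*I))**2 = (440 - 160*I)**2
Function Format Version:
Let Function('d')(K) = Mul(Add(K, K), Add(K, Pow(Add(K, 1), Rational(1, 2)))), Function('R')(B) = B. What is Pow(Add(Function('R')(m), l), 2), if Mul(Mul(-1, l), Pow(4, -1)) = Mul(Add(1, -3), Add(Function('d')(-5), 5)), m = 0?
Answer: Add(168000, Mul(-140800, I)) ≈ Add(1.6800e+5, Mul(-1.4080e+5, I))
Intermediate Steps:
Function('d')(K) = Mul(2, K, Add(K, Pow(Add(1, K), Rational(1, 2)))) (Function('d')(K) = Mul(Mul(2, K), Add(K, Pow(Add(1, K), Rational(1, 2)))) = Mul(2, K, Add(K, Pow(Add(1, K), Rational(1, 2)))))
l = Add(440, Mul(-160, I)) (l = Mul(-4, Mul(Add(1, -3), Add(Mul(2, -5, Add(-5, Pow(Add(1, -5), Rational(1, 2)))), 5))) = Mul(-4, Mul(-2, Add(Mul(2, -5, Add(-5, Pow(-4, Rational(1, 2)))), 5))) = Mul(-4, Mul(-2, Add(Mul(2, -5, Add(-5, Mul(2, I))), 5))) = Mul(-4, Mul(-2, Add(Add(50, Mul(-20, I)), 5))) = Mul(-4, Mul(-2, Add(55, Mul(-20, I)))) = Mul(-4, Add(-110, Mul(40, I))) = Add(440, Mul(-160, I)) ≈ Add(440.00, Mul(-160.00, I)))
Pow(Add(Function('R')(m), l), 2) = Pow(Add(0, Add(440, Mul(-160, I))), 2) = Pow(Add(440, Mul(-160, I)), 2)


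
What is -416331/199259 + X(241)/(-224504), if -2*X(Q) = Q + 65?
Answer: -93437488197/44734442536 ≈ -2.0887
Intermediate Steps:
X(Q) = -65/2 - Q/2 (X(Q) = -(Q + 65)/2 = -(65 + Q)/2 = -65/2 - Q/2)
-416331/199259 + X(241)/(-224504) = -416331/199259 + (-65/2 - 1/2*241)/(-224504) = -416331*1/199259 + (-65/2 - 241/2)*(-1/224504) = -416331/199259 - 153*(-1/224504) = -416331/199259 + 153/224504 = -93437488197/44734442536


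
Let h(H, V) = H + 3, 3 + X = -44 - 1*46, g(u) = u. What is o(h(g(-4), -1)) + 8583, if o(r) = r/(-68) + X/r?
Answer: 589969/68 ≈ 8676.0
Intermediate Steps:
X = -93 (X = -3 + (-44 - 1*46) = -3 + (-44 - 46) = -3 - 90 = -93)
h(H, V) = 3 + H
o(r) = -93/r - r/68 (o(r) = r/(-68) - 93/r = r*(-1/68) - 93/r = -r/68 - 93/r = -93/r - r/68)
o(h(g(-4), -1)) + 8583 = (-93/(3 - 4) - (3 - 4)/68) + 8583 = (-93/(-1) - 1/68*(-1)) + 8583 = (-93*(-1) + 1/68) + 8583 = (93 + 1/68) + 8583 = 6325/68 + 8583 = 589969/68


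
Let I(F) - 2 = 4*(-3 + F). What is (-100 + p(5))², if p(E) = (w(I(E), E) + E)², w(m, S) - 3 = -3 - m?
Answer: 5625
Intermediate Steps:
I(F) = -10 + 4*F (I(F) = 2 + 4*(-3 + F) = 2 + (-12 + 4*F) = -10 + 4*F)
w(m, S) = -m (w(m, S) = 3 + (-3 - m) = -m)
p(E) = (10 - 3*E)² (p(E) = (-(-10 + 4*E) + E)² = ((10 - 4*E) + E)² = (10 - 3*E)²)
(-100 + p(5))² = (-100 + (-10 + 3*5)²)² = (-100 + (-10 + 15)²)² = (-100 + 5²)² = (-100 + 25)² = (-75)² = 5625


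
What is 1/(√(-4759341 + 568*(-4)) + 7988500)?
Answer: 7988500/63816137011613 - I*√4761613/63816137011613 ≈ 1.2518e-7 - 3.4194e-11*I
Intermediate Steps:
1/(√(-4759341 + 568*(-4)) + 7988500) = 1/(√(-4759341 - 2272) + 7988500) = 1/(√(-4761613) + 7988500) = 1/(I*√4761613 + 7988500) = 1/(7988500 + I*√4761613)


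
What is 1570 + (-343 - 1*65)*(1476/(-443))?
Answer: 1297718/443 ≈ 2929.4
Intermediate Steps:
1570 + (-343 - 1*65)*(1476/(-443)) = 1570 + (-343 - 65)*(1476*(-1/443)) = 1570 - 408*(-1476/443) = 1570 + 602208/443 = 1297718/443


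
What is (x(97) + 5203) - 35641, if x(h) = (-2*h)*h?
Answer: -49256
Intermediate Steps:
x(h) = -2*h²
(x(97) + 5203) - 35641 = (-2*97² + 5203) - 35641 = (-2*9409 + 5203) - 35641 = (-18818 + 5203) - 35641 = -13615 - 35641 = -49256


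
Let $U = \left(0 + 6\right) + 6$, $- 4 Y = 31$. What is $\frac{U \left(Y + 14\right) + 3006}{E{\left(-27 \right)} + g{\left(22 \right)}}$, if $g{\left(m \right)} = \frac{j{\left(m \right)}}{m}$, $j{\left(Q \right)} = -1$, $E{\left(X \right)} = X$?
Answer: $- \frac{67782}{595} \approx -113.92$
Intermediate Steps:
$Y = - \frac{31}{4}$ ($Y = \left(- \frac{1}{4}\right) 31 = - \frac{31}{4} \approx -7.75$)
$U = 12$ ($U = 6 + 6 = 12$)
$g{\left(m \right)} = - \frac{1}{m}$
$\frac{U \left(Y + 14\right) + 3006}{E{\left(-27 \right)} + g{\left(22 \right)}} = \frac{12 \left(- \frac{31}{4} + 14\right) + 3006}{-27 - \frac{1}{22}} = \frac{12 \cdot \frac{25}{4} + 3006}{-27 - \frac{1}{22}} = \frac{75 + 3006}{-27 - \frac{1}{22}} = \frac{3081}{- \frac{595}{22}} = 3081 \left(- \frac{22}{595}\right) = - \frac{67782}{595}$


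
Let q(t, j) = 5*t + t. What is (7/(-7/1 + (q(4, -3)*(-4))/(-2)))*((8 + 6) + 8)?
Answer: 154/41 ≈ 3.7561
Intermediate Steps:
q(t, j) = 6*t
(7/(-7/1 + (q(4, -3)*(-4))/(-2)))*((8 + 6) + 8) = (7/(-7/1 + ((6*4)*(-4))/(-2)))*((8 + 6) + 8) = (7/(-7*1 + (24*(-4))*(-½)))*(14 + 8) = (7/(-7 - 96*(-½)))*22 = (7/(-7 + 48))*22 = (7/41)*22 = 154/41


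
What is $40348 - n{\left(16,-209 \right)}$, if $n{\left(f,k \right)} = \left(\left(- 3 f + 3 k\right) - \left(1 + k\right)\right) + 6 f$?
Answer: $40719$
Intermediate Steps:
$n{\left(f,k \right)} = -1 + 2 k + 3 f$ ($n{\left(f,k \right)} = \left(-1 - 3 f + 2 k\right) + 6 f = -1 + 2 k + 3 f$)
$40348 - n{\left(16,-209 \right)} = 40348 - \left(-1 + 2 \left(-209\right) + 3 \cdot 16\right) = 40348 - \left(-1 - 418 + 48\right) = 40348 - -371 = 40348 + 371 = 40719$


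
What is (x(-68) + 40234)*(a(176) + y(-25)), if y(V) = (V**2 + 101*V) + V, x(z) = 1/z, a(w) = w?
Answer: -4785108339/68 ≈ -7.0369e+7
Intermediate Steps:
y(V) = V**2 + 102*V
(x(-68) + 40234)*(a(176) + y(-25)) = (1/(-68) + 40234)*(176 - 25*(102 - 25)) = (-1/68 + 40234)*(176 - 25*77) = 2735911*(176 - 1925)/68 = (2735911/68)*(-1749) = -4785108339/68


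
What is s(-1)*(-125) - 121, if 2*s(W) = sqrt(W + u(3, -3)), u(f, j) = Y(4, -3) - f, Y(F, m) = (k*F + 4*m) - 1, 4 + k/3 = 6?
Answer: -121 - 125*sqrt(7)/2 ≈ -286.36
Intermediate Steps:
k = 6 (k = -12 + 3*6 = -12 + 18 = 6)
Y(F, m) = -1 + 4*m + 6*F (Y(F, m) = (6*F + 4*m) - 1 = (4*m + 6*F) - 1 = -1 + 4*m + 6*F)
u(f, j) = 11 - f (u(f, j) = (-1 + 4*(-3) + 6*4) - f = (-1 - 12 + 24) - f = 11 - f)
s(W) = sqrt(8 + W)/2 (s(W) = sqrt(W + (11 - 1*3))/2 = sqrt(W + (11 - 3))/2 = sqrt(W + 8)/2 = sqrt(8 + W)/2)
s(-1)*(-125) - 121 = (sqrt(8 - 1)/2)*(-125) - 121 = (sqrt(7)/2)*(-125) - 121 = -125*sqrt(7)/2 - 121 = -121 - 125*sqrt(7)/2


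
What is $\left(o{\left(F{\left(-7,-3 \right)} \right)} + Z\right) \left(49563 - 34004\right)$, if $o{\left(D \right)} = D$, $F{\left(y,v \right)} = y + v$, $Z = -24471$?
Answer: $-380899879$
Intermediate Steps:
$F{\left(y,v \right)} = v + y$
$\left(o{\left(F{\left(-7,-3 \right)} \right)} + Z\right) \left(49563 - 34004\right) = \left(\left(-3 - 7\right) - 24471\right) \left(49563 - 34004\right) = \left(-10 - 24471\right) 15559 = \left(-24481\right) 15559 = -380899879$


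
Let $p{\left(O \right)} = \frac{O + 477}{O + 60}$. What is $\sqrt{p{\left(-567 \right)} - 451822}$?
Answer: $\frac{16 i \sqrt{298273}}{13} \approx 672.18 i$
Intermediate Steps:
$p{\left(O \right)} = \frac{477 + O}{60 + O}$
$\sqrt{p{\left(-567 \right)} - 451822} = \sqrt{\frac{477 - 567}{60 - 567} - 451822} = \sqrt{\frac{1}{-507} \left(-90\right) - 451822} = \sqrt{\left(- \frac{1}{507}\right) \left(-90\right) - 451822} = \sqrt{\frac{30}{169} - 451822} = \sqrt{- \frac{76357888}{169}} = \frac{16 i \sqrt{298273}}{13}$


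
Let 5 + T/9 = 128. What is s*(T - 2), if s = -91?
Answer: -100555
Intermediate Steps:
T = 1107 (T = -45 + 9*128 = -45 + 1152 = 1107)
s*(T - 2) = -91*(1107 - 2) = -91*1105 = -100555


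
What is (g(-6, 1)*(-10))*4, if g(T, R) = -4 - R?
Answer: 200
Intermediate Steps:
(g(-6, 1)*(-10))*4 = ((-4 - 1*1)*(-10))*4 = ((-4 - 1)*(-10))*4 = -5*(-10)*4 = 50*4 = 200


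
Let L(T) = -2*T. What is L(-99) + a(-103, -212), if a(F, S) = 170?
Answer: 368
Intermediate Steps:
L(-99) + a(-103, -212) = -2*(-99) + 170 = 198 + 170 = 368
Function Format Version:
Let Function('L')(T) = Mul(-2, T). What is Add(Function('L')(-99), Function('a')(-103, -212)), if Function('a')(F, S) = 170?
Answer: 368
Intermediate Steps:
Add(Function('L')(-99), Function('a')(-103, -212)) = Add(Mul(-2, -99), 170) = Add(198, 170) = 368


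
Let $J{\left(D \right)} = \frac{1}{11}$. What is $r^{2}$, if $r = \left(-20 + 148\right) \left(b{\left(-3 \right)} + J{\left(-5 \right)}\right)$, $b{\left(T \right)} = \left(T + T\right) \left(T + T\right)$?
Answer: $\frac{2582265856}{121} \approx 2.1341 \cdot 10^{7}$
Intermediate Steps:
$J{\left(D \right)} = \frac{1}{11}$
$b{\left(T \right)} = 4 T^{2}$ ($b{\left(T \right)} = 2 T 2 T = 4 T^{2}$)
$r = \frac{50816}{11}$ ($r = \left(-20 + 148\right) \left(4 \left(-3\right)^{2} + \frac{1}{11}\right) = 128 \left(4 \cdot 9 + \frac{1}{11}\right) = 128 \left(36 + \frac{1}{11}\right) = 128 \cdot \frac{397}{11} = \frac{50816}{11} \approx 4619.6$)
$r^{2} = \left(\frac{50816}{11}\right)^{2} = \frac{2582265856}{121}$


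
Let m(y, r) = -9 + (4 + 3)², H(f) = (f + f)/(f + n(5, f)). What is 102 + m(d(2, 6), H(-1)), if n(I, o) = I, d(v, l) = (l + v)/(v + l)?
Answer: 142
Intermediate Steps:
d(v, l) = 1 (d(v, l) = (l + v)/(l + v) = 1)
H(f) = 2*f/(5 + f) (H(f) = (f + f)/(f + 5) = (2*f)/(5 + f) = 2*f/(5 + f))
m(y, r) = 40 (m(y, r) = -9 + 7² = -9 + 49 = 40)
102 + m(d(2, 6), H(-1)) = 102 + 40 = 142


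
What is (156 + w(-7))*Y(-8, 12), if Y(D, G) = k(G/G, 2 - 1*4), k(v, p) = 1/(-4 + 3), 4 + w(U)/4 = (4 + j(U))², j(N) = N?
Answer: -176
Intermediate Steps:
w(U) = -16 + 4*(4 + U)²
k(v, p) = -1 (k(v, p) = 1/(-1) = -1)
Y(D, G) = -1
(156 + w(-7))*Y(-8, 12) = (156 + (-16 + 4*(4 - 7)²))*(-1) = (156 + (-16 + 4*(-3)²))*(-1) = (156 + (-16 + 4*9))*(-1) = (156 + (-16 + 36))*(-1) = (156 + 20)*(-1) = 176*(-1) = -176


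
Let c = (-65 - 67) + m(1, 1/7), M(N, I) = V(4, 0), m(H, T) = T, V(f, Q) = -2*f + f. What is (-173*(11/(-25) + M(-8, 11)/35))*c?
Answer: -15488863/1225 ≈ -12644.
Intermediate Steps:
V(f, Q) = -f
M(N, I) = -4 (M(N, I) = -1*4 = -4)
c = -923/7 (c = (-65 - 67) + 1/7 = -132 + ⅐ = -923/7 ≈ -131.86)
(-173*(11/(-25) + M(-8, 11)/35))*c = -173*(11/(-25) - 4/35)*(-923/7) = -173*(11*(-1/25) - 4*1/35)*(-923/7) = -173*(-11/25 - 4/35)*(-923/7) = -173*(-97/175)*(-923/7) = (16781/175)*(-923/7) = -15488863/1225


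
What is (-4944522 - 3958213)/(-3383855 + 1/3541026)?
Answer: 31524816106110/11982318535229 ≈ 2.6309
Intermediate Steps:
(-4944522 - 3958213)/(-3383855 + 1/3541026) = -8902735/(-3383855 + 1/3541026) = -8902735/(-11982318535229/3541026) = -8902735*(-3541026/11982318535229) = 31524816106110/11982318535229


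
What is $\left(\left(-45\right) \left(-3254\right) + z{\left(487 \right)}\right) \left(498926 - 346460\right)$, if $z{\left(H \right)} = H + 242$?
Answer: $22436744094$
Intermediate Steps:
$z{\left(H \right)} = 242 + H$
$\left(\left(-45\right) \left(-3254\right) + z{\left(487 \right)}\right) \left(498926 - 346460\right) = \left(\left(-45\right) \left(-3254\right) + \left(242 + 487\right)\right) \left(498926 - 346460\right) = \left(146430 + 729\right) 152466 = 147159 \cdot 152466 = 22436744094$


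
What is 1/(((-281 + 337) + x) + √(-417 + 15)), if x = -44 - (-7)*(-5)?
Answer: -23/931 - I*√402/931 ≈ -0.024705 - 0.021536*I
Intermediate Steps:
x = -79 (x = -44 - 1*35 = -44 - 35 = -79)
1/(((-281 + 337) + x) + √(-417 + 15)) = 1/(((-281 + 337) - 79) + √(-417 + 15)) = 1/((56 - 79) + √(-402)) = 1/(-23 + I*√402)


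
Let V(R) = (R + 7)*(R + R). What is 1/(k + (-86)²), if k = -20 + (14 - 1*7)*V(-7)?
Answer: 1/7376 ≈ 0.00013557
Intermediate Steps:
V(R) = 2*R*(7 + R) (V(R) = (7 + R)*(2*R) = 2*R*(7 + R))
k = -20 (k = -20 + (14 - 1*7)*(2*(-7)*(7 - 7)) = -20 + (14 - 7)*(2*(-7)*0) = -20 + 7*0 = -20 + 0 = -20)
1/(k + (-86)²) = 1/(-20 + (-86)²) = 1/(-20 + 7396) = 1/7376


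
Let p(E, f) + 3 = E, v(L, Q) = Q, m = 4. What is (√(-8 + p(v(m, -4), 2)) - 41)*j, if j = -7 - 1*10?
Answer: 697 - 17*I*√15 ≈ 697.0 - 65.841*I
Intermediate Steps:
p(E, f) = -3 + E
j = -17 (j = -7 - 10 = -17)
(√(-8 + p(v(m, -4), 2)) - 41)*j = (√(-8 + (-3 - 4)) - 41)*(-17) = (√(-8 - 7) - 41)*(-17) = (√(-15) - 41)*(-17) = (I*√15 - 41)*(-17) = (-41 + I*√15)*(-17) = 697 - 17*I*√15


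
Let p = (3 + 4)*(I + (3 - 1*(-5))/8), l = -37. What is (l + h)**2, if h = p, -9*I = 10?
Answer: 115600/81 ≈ 1427.2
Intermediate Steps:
I = -10/9 (I = -1/9*10 = -10/9 ≈ -1.1111)
p = -7/9 (p = (3 + 4)*(-10/9 + (3 - 1*(-5))/8) = 7*(-10/9 + (3 + 5)*(1/8)) = 7*(-10/9 + 8*(1/8)) = 7*(-10/9 + 1) = 7*(-1/9) = -7/9 ≈ -0.77778)
h = -7/9 ≈ -0.77778
(l + h)**2 = (-37 - 7/9)**2 = (-340/9)**2 = 115600/81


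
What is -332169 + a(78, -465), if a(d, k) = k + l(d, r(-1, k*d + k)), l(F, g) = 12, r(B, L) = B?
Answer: -332622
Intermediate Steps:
a(d, k) = 12 + k (a(d, k) = k + 12 = 12 + k)
-332169 + a(78, -465) = -332169 + (12 - 465) = -332169 - 453 = -332622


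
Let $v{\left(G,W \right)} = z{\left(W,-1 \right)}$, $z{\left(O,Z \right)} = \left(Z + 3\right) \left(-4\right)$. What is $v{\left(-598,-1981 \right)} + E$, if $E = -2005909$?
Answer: $-2005917$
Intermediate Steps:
$z{\left(O,Z \right)} = -12 - 4 Z$ ($z{\left(O,Z \right)} = \left(3 + Z\right) \left(-4\right) = -12 - 4 Z$)
$v{\left(G,W \right)} = -8$ ($v{\left(G,W \right)} = -12 - -4 = -12 + 4 = -8$)
$v{\left(-598,-1981 \right)} + E = -8 - 2005909 = -2005917$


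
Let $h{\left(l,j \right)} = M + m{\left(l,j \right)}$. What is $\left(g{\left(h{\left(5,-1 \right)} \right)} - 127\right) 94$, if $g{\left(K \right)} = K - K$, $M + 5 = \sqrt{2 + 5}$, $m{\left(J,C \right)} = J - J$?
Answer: $-11938$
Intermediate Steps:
$m{\left(J,C \right)} = 0$
$M = -5 + \sqrt{7}$ ($M = -5 + \sqrt{2 + 5} = -5 + \sqrt{7} \approx -2.3542$)
$h{\left(l,j \right)} = -5 + \sqrt{7}$ ($h{\left(l,j \right)} = \left(-5 + \sqrt{7}\right) + 0 = -5 + \sqrt{7}$)
$g{\left(K \right)} = 0$
$\left(g{\left(h{\left(5,-1 \right)} \right)} - 127\right) 94 = \left(0 - 127\right) 94 = \left(-127\right) 94 = -11938$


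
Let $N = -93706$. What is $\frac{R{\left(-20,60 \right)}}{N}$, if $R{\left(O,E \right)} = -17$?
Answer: $\frac{17}{93706} \approx 0.00018142$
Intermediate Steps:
$\frac{R{\left(-20,60 \right)}}{N} = - \frac{17}{-93706} = \left(-17\right) \left(- \frac{1}{93706}\right) = \frac{17}{93706}$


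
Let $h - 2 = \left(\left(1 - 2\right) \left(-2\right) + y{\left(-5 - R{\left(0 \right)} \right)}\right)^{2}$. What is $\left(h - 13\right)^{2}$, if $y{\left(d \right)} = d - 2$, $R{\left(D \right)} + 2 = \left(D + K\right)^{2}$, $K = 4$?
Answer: $122500$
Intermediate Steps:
$R{\left(D \right)} = -2 + \left(4 + D\right)^{2}$ ($R{\left(D \right)} = -2 + \left(D + 4\right)^{2} = -2 + \left(4 + D\right)^{2}$)
$y{\left(d \right)} = -2 + d$ ($y{\left(d \right)} = d - 2 = -2 + d$)
$h = 363$ ($h = 2 + \left(\left(1 - 2\right) \left(-2\right) - \left(5 + \left(4 + 0\right)^{2}\right)\right)^{2} = 2 + \left(\left(-1\right) \left(-2\right) - 21\right)^{2} = 2 + \left(2 - 21\right)^{2} = 2 + \left(-19\right)^{2} = 2 + 361 = 363$)
$\left(h - 13\right)^{2} = \left(363 - 13\right)^{2} = 350^{2} = 122500$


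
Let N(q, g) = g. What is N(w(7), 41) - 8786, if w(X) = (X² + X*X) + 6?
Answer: -8745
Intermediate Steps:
w(X) = 6 + 2*X² (w(X) = (X² + X²) + 6 = 2*X² + 6 = 6 + 2*X²)
N(w(7), 41) - 8786 = 41 - 8786 = -8745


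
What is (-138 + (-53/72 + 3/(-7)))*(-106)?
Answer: 3717367/252 ≈ 14751.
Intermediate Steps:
(-138 + (-53/72 + 3/(-7)))*(-106) = (-138 + (-53*1/72 + 3*(-⅐)))*(-106) = (-138 + (-53/72 - 3/7))*(-106) = (-138 - 587/504)*(-106) = -70139/504*(-106) = 3717367/252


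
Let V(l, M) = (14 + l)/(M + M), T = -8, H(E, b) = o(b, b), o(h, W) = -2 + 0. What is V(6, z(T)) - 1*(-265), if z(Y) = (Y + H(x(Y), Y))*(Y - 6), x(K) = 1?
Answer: 3711/14 ≈ 265.07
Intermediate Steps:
o(h, W) = -2
H(E, b) = -2
z(Y) = (-6 + Y)*(-2 + Y) (z(Y) = (Y - 2)*(Y - 6) = (-2 + Y)*(-6 + Y) = (-6 + Y)*(-2 + Y))
V(l, M) = (14 + l)/(2*M) (V(l, M) = (14 + l)/((2*M)) = (14 + l)*(1/(2*M)) = (14 + l)/(2*M))
V(6, z(T)) - 1*(-265) = (14 + 6)/(2*(12 + (-8)² - 8*(-8))) - 1*(-265) = (½)*20/(12 + 64 + 64) + 265 = (½)*20/140 + 265 = (½)*(1/140)*20 + 265 = 1/14 + 265 = 3711/14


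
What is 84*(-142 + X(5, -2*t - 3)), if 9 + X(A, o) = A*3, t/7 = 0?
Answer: -11424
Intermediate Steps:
t = 0 (t = 7*0 = 0)
X(A, o) = -9 + 3*A (X(A, o) = -9 + A*3 = -9 + 3*A)
84*(-142 + X(5, -2*t - 3)) = 84*(-142 + (-9 + 3*5)) = 84*(-142 + (-9 + 15)) = 84*(-142 + 6) = 84*(-136) = -11424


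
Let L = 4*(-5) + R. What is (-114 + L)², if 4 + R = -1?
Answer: 19321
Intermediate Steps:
R = -5 (R = -4 - 1 = -5)
L = -25 (L = 4*(-5) - 5 = -20 - 5 = -25)
(-114 + L)² = (-114 - 25)² = (-139)² = 19321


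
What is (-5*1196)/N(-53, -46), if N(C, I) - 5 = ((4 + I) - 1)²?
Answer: -2990/927 ≈ -3.2255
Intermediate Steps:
N(C, I) = 5 + (3 + I)² (N(C, I) = 5 + ((4 + I) - 1)² = 5 + (3 + I)²)
(-5*1196)/N(-53, -46) = (-5*1196)/(5 + (3 - 46)²) = -5980/(5 + (-43)²) = -5980/(5 + 1849) = -5980/1854 = -5980*1/1854 = -2990/927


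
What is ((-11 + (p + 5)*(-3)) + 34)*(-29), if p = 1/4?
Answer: -841/4 ≈ -210.25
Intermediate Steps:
p = ¼ (p = 1*(¼) = ¼ ≈ 0.25000)
((-11 + (p + 5)*(-3)) + 34)*(-29) = ((-11 + (¼ + 5)*(-3)) + 34)*(-29) = ((-11 + (21/4)*(-3)) + 34)*(-29) = ((-11 - 63/4) + 34)*(-29) = (-107/4 + 34)*(-29) = (29/4)*(-29) = -841/4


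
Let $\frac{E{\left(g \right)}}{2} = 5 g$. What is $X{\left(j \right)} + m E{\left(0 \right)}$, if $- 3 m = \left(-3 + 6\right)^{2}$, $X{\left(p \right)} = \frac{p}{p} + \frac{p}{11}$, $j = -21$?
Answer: $- \frac{10}{11} \approx -0.90909$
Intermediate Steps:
$E{\left(g \right)} = 10 g$ ($E{\left(g \right)} = 2 \cdot 5 g = 10 g$)
$X{\left(p \right)} = 1 + \frac{p}{11}$ ($X{\left(p \right)} = 1 + p \frac{1}{11} = 1 + \frac{p}{11}$)
$m = -3$ ($m = - \frac{\left(-3 + 6\right)^{2}}{3} = - \frac{3^{2}}{3} = \left(- \frac{1}{3}\right) 9 = -3$)
$X{\left(j \right)} + m E{\left(0 \right)} = \left(1 + \frac{1}{11} \left(-21\right)\right) - 3 \cdot 10 \cdot 0 = \left(1 - \frac{21}{11}\right) - 0 = - \frac{10}{11} + 0 = - \frac{10}{11}$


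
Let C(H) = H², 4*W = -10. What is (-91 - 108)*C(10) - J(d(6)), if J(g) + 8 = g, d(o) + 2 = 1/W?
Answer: -99448/5 ≈ -19890.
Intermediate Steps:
W = -5/2 (W = (¼)*(-10) = -5/2 ≈ -2.5000)
d(o) = -12/5 (d(o) = -2 + 1/(-5/2) = -2 - ⅖ = -12/5)
J(g) = -8 + g
(-91 - 108)*C(10) - J(d(6)) = (-91 - 108)*10² - (-8 - 12/5) = -199*100 - 1*(-52/5) = -19900 + 52/5 = -99448/5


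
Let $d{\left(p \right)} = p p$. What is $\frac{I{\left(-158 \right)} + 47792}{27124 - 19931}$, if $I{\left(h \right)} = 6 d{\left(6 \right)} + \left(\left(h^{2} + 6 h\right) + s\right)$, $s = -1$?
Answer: $\frac{72023}{7193} \approx 10.013$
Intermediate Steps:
$d{\left(p \right)} = p^{2}$
$I{\left(h \right)} = 215 + h^{2} + 6 h$ ($I{\left(h \right)} = 6 \cdot 6^{2} - \left(1 - h^{2} - 6 h\right) = 6 \cdot 36 + \left(-1 + h^{2} + 6 h\right) = 216 + \left(-1 + h^{2} + 6 h\right) = 215 + h^{2} + 6 h$)
$\frac{I{\left(-158 \right)} + 47792}{27124 - 19931} = \frac{\left(215 + \left(-158\right)^{2} + 6 \left(-158\right)\right) + 47792}{27124 - 19931} = \frac{\left(215 + 24964 - 948\right) + 47792}{7193} = \left(24231 + 47792\right) \frac{1}{7193} = 72023 \cdot \frac{1}{7193} = \frac{72023}{7193}$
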